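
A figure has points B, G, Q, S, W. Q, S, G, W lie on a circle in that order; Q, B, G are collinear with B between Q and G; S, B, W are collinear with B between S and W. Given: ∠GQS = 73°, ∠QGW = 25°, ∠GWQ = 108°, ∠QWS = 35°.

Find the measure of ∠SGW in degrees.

∠SGW = 60°

1. ∠QSW = 25°  [same arc QW]
2. ∠SQW = 120°  [△QSW]
3. ∠SGW = 60°  [cyclic QSGW, opposite ∠Q+∠G]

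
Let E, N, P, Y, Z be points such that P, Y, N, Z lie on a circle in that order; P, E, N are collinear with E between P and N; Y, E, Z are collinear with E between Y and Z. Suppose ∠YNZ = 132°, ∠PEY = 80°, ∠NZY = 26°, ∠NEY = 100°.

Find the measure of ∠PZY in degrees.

∠PZY = 58°

1. ∠NYZ = 22°  [△YNZ]
2. ∠PEZ = 100°  [vertical angles at E]
3. ∠NPZ = 22°  [same arc NZ]
4. ∠PZY = 58°  [△PEZ]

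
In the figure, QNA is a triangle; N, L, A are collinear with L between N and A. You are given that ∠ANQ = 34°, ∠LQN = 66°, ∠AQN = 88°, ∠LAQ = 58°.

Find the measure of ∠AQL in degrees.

1. ∠LNQ = 34°  [L on ray NA]
2. ∠NLQ = 80°  [△QNL]
3. ∠ALQ = 100°  [linear pair at L on NA]
4. ∠AQL = 22°  [△QLA]

∠AQL = 22°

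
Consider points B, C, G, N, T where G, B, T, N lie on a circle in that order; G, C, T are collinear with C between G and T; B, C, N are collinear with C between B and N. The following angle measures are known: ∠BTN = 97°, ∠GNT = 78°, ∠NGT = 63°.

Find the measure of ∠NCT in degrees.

1. ∠GTN = 39°  [△GTN]
2. ∠NBT = 63°  [same arc TN]
3. ∠BNT = 20°  [△BTN]
4. ∠NCT = 121°  [△TCN]

∠NCT = 121°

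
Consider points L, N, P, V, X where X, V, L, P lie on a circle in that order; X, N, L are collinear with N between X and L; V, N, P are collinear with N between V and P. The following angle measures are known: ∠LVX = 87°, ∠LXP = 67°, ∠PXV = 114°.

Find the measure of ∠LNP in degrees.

∠LNP = 113°

1. ∠LPX = 93°  [cyclic XVLP, opposite ∠V+∠P]
2. ∠LVP = 67°  [same arc LP]
3. ∠PLX = 20°  [△XLP]
4. ∠PLV = 66°  [cyclic XVLP, opposite ∠X+∠L]
5. ∠LPV = 47°  [△VLP]
6. ∠LNP = 113°  [△LNP]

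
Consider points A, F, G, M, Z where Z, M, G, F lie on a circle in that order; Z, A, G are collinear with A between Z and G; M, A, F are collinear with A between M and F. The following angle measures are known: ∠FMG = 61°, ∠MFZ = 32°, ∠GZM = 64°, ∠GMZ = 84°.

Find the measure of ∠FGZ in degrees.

1. ∠FZG = 61°  [same arc GF]
2. ∠GFZ = 96°  [cyclic ZMGF, opposite ∠M+∠F]
3. ∠FGZ = 23°  [△ZGF]

∠FGZ = 23°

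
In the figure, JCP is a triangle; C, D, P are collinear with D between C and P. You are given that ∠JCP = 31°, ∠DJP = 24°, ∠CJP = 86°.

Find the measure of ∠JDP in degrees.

∠JDP = 93°

1. ∠CPJ = 63°  [△JCP]
2. ∠DPJ = 63°  [D on ray PC]
3. ∠JDP = 93°  [△JDP]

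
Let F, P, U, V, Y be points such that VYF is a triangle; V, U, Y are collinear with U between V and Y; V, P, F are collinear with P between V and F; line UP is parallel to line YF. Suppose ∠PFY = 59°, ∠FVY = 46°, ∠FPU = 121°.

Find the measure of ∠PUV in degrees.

1. ∠VFY = 59°  [P on ray FV]
2. ∠FYV = 75°  [△VYF]
3. ∠PUV = 75°  [UP∥YF, corresponding at U]

∠PUV = 75°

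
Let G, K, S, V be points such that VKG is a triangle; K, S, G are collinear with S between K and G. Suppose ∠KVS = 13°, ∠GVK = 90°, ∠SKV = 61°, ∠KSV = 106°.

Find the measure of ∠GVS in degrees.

∠GVS = 77°

1. ∠GKV = 61°  [S on ray KG]
2. ∠GSV = 74°  [linear pair at S on KG]
3. ∠KGV = 29°  [△VKG]
4. ∠SGV = 29°  [S on ray GK]
5. ∠GVS = 77°  [△VSG]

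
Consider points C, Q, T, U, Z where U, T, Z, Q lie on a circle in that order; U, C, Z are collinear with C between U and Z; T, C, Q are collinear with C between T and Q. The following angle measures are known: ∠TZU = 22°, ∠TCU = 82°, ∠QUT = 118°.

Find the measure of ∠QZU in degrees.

∠QZU = 40°

1. ∠TQU = 22°  [same arc UT]
2. ∠QTU = 40°  [△UTQ]
3. ∠QZU = 40°  [same arc UQ]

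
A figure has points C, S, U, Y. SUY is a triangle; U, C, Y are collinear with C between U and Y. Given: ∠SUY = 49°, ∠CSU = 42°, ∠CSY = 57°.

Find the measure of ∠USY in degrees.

1. ∠CUS = 49°  [C on ray UY]
2. ∠SCU = 89°  [△SUC]
3. ∠SCY = 91°  [linear pair at C on UY]
4. ∠CYS = 32°  [△SCY]
5. ∠SYU = 32°  [C on ray YU]
6. ∠USY = 99°  [△SUY]

∠USY = 99°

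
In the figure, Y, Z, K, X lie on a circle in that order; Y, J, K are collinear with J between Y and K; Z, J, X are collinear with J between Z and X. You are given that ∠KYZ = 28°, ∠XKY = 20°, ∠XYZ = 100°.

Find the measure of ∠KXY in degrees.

∠KXY = 88°

1. ∠KXZ = 28°  [same arc ZK]
2. ∠XZY = 20°  [same arc YX]
3. ∠KJX = 132°  [△KJX]
4. ∠YXZ = 60°  [△YZX]
5. ∠XJY = 48°  [linear pair at J on YK]
6. ∠KYX = 72°  [△YJX]
7. ∠KXY = 88°  [△YKX]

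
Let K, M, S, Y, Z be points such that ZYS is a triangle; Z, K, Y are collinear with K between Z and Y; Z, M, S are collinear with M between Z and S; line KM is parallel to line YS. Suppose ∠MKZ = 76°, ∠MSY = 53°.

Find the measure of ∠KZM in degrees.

1. ∠SYZ = 76°  [KM∥YS, corresponding at K]
2. ∠YSZ = 53°  [M on ray SZ]
3. ∠SZY = 51°  [△ZYS]
4. ∠KZM = 51°  [K on ZY, M on ZS]

∠KZM = 51°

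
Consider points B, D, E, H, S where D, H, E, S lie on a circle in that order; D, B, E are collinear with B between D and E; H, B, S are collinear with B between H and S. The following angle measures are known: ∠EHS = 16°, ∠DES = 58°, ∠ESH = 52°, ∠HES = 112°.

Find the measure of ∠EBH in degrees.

1. ∠DHS = 58°  [same arc DS]
2. ∠EDH = 52°  [same arc HE]
3. ∠DBH = 70°  [△DBH]
4. ∠EBH = 110°  [linear pair at B on DE]

∠EBH = 110°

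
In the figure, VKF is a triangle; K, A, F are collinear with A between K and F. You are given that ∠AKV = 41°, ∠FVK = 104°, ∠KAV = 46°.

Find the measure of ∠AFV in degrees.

1. ∠FKV = 41°  [A on ray KF]
2. ∠KFV = 35°  [△VKF]
3. ∠AFV = 35°  [A on ray FK]

∠AFV = 35°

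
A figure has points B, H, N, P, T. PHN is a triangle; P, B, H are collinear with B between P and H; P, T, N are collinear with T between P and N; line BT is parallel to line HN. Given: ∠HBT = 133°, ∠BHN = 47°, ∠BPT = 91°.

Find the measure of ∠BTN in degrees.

1. ∠PBT = 47°  [linear pair at B on PH]
2. ∠BTP = 42°  [△PBT]
3. ∠BTN = 138°  [linear pair at T on PN]

∠BTN = 138°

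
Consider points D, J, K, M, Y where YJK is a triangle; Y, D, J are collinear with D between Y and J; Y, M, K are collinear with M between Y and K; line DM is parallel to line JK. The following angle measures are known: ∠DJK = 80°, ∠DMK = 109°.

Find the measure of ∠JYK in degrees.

1. ∠KJY = 80°  [D on ray JY]
2. ∠DMY = 71°  [linear pair at M on YK]
3. ∠MDY = 80°  [DM∥JK, corresponding at D]
4. ∠DYM = 29°  [△YDM]
5. ∠JYK = 29°  [D on YJ, M on YK]

∠JYK = 29°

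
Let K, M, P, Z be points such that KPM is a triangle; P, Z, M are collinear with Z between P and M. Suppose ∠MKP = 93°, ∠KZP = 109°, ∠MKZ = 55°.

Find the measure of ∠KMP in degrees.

∠KMP = 54°

1. ∠KZM = 71°  [linear pair at Z on PM]
2. ∠KMZ = 54°  [△KZM]
3. ∠KMP = 54°  [Z on ray MP]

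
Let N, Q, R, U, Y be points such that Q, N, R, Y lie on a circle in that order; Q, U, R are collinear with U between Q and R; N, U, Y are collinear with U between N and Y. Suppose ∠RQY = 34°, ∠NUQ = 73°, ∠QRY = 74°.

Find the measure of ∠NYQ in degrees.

1. ∠RNY = 34°  [same arc RY]
2. ∠NUR = 107°  [linear pair at U on QR]
3. ∠NRQ = 39°  [△NUR]
4. ∠NYQ = 39°  [same arc QN]

∠NYQ = 39°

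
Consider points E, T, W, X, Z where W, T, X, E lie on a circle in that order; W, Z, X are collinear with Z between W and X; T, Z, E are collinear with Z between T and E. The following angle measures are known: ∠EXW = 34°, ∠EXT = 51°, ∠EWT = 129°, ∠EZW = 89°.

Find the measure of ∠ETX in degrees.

1. ∠ETW = 34°  [same arc WE]
2. ∠TEW = 17°  [△WTE]
3. ∠TZX = 89°  [vertical angles at Z]
4. ∠TXW = 17°  [same arc WT]
5. ∠ETX = 74°  [△TZX]

∠ETX = 74°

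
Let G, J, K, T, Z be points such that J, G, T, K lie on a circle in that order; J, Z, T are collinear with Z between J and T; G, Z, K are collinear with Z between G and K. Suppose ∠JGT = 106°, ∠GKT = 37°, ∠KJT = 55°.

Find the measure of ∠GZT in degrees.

∠GZT = 88°

1. ∠GJT = 37°  [same arc GT]
2. ∠KGT = 55°  [same arc TK]
3. ∠GTJ = 37°  [△JGT]
4. ∠GZT = 88°  [△GZT]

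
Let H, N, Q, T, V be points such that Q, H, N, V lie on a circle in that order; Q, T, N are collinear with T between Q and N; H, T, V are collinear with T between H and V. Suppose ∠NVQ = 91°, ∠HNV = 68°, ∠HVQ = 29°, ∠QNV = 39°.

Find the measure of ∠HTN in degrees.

1. ∠NQV = 50°  [△QNV]
2. ∠HNQ = 29°  [same arc QH]
3. ∠NHV = 50°  [same arc NV]
4. ∠HTN = 101°  [△HTN]

∠HTN = 101°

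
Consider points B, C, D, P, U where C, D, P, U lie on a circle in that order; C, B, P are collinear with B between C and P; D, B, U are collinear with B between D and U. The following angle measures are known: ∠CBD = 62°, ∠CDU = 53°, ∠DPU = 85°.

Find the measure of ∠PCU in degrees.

∠PCU = 30°

1. ∠PBU = 62°  [vertical angles at B]
2. ∠DCU = 95°  [cyclic CDPU, opposite ∠C+∠P]
3. ∠CBU = 118°  [linear pair at B on CP]
4. ∠CUD = 32°  [△CDU]
5. ∠PCU = 30°  [△CBU]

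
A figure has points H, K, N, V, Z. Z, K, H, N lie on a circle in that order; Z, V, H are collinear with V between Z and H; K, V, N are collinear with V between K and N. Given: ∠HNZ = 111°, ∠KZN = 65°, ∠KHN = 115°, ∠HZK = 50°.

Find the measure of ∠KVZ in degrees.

∠KVZ = 76°

1. ∠HKZ = 69°  [cyclic ZKHN, opposite ∠K+∠N]
2. ∠HNK = 50°  [same arc KH]
3. ∠KHZ = 61°  [△ZKH]
4. ∠HKN = 15°  [△KHN]
5. ∠HVK = 104°  [△KVH]
6. ∠KVZ = 76°  [linear pair at V on ZH]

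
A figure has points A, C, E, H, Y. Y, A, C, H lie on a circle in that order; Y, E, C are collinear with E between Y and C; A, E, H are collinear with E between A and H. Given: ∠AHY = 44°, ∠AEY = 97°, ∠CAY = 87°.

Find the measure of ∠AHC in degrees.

∠AHC = 49°

1. ∠ACY = 44°  [same arc YA]
2. ∠AYC = 49°  [△YAC]
3. ∠AHC = 49°  [same arc AC]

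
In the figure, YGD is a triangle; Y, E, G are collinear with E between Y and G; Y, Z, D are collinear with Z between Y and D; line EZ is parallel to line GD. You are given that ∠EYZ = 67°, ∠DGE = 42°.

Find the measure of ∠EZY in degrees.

∠EZY = 71°

1. ∠DYG = 67°  [E on YG, Z on YD]
2. ∠DGY = 42°  [E on ray GY]
3. ∠GDY = 71°  [△YGD]
4. ∠EZY = 71°  [EZ∥GD, corresponding at Z]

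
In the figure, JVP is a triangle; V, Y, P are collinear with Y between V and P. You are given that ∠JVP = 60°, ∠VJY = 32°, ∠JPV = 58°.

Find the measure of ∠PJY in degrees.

∠PJY = 30°

1. ∠JVY = 60°  [Y on ray VP]
2. ∠JYV = 88°  [△JVY]
3. ∠JPY = 58°  [Y on ray PV]
4. ∠JYP = 92°  [linear pair at Y on VP]
5. ∠PJY = 30°  [△JYP]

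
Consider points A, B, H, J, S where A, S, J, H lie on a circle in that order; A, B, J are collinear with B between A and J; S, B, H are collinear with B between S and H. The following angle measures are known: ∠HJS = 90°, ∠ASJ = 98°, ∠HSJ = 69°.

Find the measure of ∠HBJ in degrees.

1. ∠JHS = 21°  [△SJH]
2. ∠AHJ = 82°  [cyclic ASJH, opposite ∠S+∠H]
3. ∠HAJ = 69°  [same arc JH]
4. ∠AJH = 29°  [△AJH]
5. ∠HBJ = 130°  [△JBH]

∠HBJ = 130°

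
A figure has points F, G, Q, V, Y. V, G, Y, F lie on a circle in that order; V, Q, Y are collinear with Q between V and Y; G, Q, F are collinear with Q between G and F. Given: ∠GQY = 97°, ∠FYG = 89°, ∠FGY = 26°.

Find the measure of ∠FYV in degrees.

1. ∠FQV = 97°  [vertical angles at Q]
2. ∠GFY = 65°  [△GYF]
3. ∠FQY = 83°  [linear pair at Q on VY]
4. ∠FYV = 32°  [△YQF]

∠FYV = 32°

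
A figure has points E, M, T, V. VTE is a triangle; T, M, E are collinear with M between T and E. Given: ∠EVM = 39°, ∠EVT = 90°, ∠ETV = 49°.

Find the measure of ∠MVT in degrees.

∠MVT = 51°

1. ∠TEV = 41°  [△VTE]
2. ∠MTV = 49°  [M on ray TE]
3. ∠MEV = 41°  [M on ray ET]
4. ∠EMV = 100°  [△VME]
5. ∠TMV = 80°  [linear pair at M on TE]
6. ∠MVT = 51°  [△VTM]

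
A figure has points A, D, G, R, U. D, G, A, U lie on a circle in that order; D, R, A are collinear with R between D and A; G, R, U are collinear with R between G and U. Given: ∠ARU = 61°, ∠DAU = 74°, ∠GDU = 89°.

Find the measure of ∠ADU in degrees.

∠ADU = 44°

1. ∠DRU = 119°  [linear pair at R on DA]
2. ∠DGU = 74°  [same arc DU]
3. ∠DUG = 17°  [△DGU]
4. ∠ADU = 44°  [△DRU]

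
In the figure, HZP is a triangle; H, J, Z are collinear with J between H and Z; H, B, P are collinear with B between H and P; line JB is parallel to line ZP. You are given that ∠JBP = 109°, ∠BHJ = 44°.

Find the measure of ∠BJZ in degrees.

∠BJZ = 115°

1. ∠HBJ = 71°  [linear pair at B on HP]
2. ∠BJH = 65°  [△HJB]
3. ∠BJZ = 115°  [linear pair at J on HZ]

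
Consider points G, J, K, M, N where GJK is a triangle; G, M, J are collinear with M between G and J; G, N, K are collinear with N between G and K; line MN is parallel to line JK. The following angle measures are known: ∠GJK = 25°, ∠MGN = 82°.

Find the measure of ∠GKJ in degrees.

1. ∠GMN = 25°  [MN∥JK, corresponding at M]
2. ∠GNM = 73°  [△GMN]
3. ∠GKJ = 73°  [MN∥JK, corresponding at N]

∠GKJ = 73°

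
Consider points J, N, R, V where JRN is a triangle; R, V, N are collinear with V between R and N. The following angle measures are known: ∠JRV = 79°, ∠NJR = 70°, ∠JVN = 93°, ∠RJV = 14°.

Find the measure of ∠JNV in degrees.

1. ∠JRN = 79°  [V on ray RN]
2. ∠JNR = 31°  [△JRN]
3. ∠JNV = 31°  [V on ray NR]

∠JNV = 31°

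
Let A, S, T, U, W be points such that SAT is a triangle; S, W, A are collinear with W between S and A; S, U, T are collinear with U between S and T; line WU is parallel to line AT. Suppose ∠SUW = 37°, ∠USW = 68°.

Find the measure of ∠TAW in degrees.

∠TAW = 75°

1. ∠SWU = 75°  [△SWU]
2. ∠AWU = 105°  [linear pair at W on SA]
3. ∠TAW = 75°  [WU∥AT, co-interior at A–W]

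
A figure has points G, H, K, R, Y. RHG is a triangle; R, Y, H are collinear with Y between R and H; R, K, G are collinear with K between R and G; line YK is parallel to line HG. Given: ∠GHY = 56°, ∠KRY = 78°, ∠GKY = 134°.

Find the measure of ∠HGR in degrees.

∠HGR = 46°

1. ∠GHR = 56°  [Y on ray HR]
2. ∠GRH = 78°  [Y on RH, K on RG]
3. ∠HGR = 46°  [△RHG]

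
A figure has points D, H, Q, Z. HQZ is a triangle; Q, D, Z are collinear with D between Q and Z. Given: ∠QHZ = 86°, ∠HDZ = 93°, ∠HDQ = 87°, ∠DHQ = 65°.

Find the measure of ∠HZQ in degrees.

1. ∠DQH = 28°  [△HQD]
2. ∠HQZ = 28°  [D on ray QZ]
3. ∠HZQ = 66°  [△HQZ]

∠HZQ = 66°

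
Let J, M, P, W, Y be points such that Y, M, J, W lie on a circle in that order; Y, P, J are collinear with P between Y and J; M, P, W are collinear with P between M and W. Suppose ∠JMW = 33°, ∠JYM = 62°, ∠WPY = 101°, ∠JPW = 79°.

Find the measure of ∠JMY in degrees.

1. ∠JYW = 33°  [same arc JW]
2. ∠JWM = 62°  [same arc MJ]
3. ∠WJY = 39°  [△JPW]
4. ∠JWY = 108°  [△YJW]
5. ∠JMY = 72°  [cyclic YMJW, opposite ∠M+∠W]

∠JMY = 72°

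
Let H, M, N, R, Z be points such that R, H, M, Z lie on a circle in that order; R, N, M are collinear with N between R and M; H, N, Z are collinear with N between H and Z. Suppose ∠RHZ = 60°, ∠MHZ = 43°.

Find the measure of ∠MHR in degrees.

∠MHR = 103°

1. ∠RMZ = 60°  [same arc RZ]
2. ∠MRZ = 43°  [same arc MZ]
3. ∠MZR = 77°  [△RMZ]
4. ∠MHR = 103°  [cyclic RHMZ, opposite ∠H+∠Z]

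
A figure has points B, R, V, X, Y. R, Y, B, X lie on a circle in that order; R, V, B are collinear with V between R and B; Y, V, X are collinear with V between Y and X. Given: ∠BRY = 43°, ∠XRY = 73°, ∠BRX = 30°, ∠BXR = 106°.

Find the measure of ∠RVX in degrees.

∠RVX = 87°

1. ∠BXY = 43°  [same arc YB]
2. ∠RBX = 44°  [△RBX]
3. ∠BVX = 93°  [△BVX]
4. ∠RVX = 87°  [linear pair at V on RB]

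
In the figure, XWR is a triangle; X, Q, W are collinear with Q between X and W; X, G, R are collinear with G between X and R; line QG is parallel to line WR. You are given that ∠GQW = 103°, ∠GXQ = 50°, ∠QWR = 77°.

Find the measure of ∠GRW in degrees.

∠GRW = 53°

1. ∠GQX = 77°  [linear pair at Q on XW]
2. ∠QGX = 53°  [△XQG]
3. ∠QGR = 127°  [linear pair at G on XR]
4. ∠GRW = 53°  [QG∥WR, co-interior at R–G]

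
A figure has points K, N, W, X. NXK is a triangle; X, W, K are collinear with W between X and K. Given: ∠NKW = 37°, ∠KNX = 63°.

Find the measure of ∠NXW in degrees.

1. ∠NKX = 37°  [W on ray KX]
2. ∠KXN = 80°  [△NXK]
3. ∠NXW = 80°  [W on ray XK]

∠NXW = 80°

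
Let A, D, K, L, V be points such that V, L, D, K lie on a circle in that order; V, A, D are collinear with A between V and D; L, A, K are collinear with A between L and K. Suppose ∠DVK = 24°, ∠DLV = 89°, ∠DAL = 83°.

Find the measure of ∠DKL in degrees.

∠DKL = 18°

1. ∠DKV = 91°  [cyclic VLDK, opposite ∠L+∠K]
2. ∠KAV = 83°  [vertical angles at A]
3. ∠KDV = 65°  [△VDK]
4. ∠DAK = 97°  [linear pair at A on VD]
5. ∠DKL = 18°  [△DAK]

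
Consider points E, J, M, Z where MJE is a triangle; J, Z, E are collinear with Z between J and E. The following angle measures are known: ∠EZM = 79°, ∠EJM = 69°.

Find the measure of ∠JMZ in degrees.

1. ∠JZM = 101°  [linear pair at Z on JE]
2. ∠MJZ = 69°  [Z on ray JE]
3. ∠JMZ = 10°  [△MJZ]

∠JMZ = 10°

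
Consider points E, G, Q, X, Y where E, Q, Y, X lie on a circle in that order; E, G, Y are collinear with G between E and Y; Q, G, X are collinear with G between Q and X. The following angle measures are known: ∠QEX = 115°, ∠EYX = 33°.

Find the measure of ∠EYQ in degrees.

1. ∠EQX = 33°  [same arc EX]
2. ∠EXQ = 32°  [△EQX]
3. ∠EYQ = 32°  [same arc EQ]

∠EYQ = 32°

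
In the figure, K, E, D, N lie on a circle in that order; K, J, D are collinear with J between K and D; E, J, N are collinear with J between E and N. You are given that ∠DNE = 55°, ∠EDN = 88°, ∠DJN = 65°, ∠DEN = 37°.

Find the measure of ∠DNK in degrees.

1. ∠KDN = 60°  [△DJN]
2. ∠DKN = 37°  [same arc DN]
3. ∠DNK = 83°  [△KDN]

∠DNK = 83°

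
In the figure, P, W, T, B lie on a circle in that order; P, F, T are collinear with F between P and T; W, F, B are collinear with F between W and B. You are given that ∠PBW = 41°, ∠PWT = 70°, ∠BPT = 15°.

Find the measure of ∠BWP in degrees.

∠BWP = 55°

1. ∠PBT = 110°  [cyclic PWTB, opposite ∠W+∠B]
2. ∠BTP = 55°  [△PTB]
3. ∠BWP = 55°  [same arc PB]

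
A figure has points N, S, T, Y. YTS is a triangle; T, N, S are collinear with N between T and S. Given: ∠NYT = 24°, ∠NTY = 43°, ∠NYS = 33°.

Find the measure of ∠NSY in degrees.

1. ∠TNY = 113°  [△YTN]
2. ∠SNY = 67°  [linear pair at N on TS]
3. ∠NSY = 80°  [△YNS]

∠NSY = 80°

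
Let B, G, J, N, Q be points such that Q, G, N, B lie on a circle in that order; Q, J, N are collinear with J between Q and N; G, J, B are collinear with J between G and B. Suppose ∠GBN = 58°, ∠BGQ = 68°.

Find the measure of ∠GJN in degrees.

∠GJN = 126°

1. ∠GQN = 58°  [same arc GN]
2. ∠GJQ = 54°  [△QJG]
3. ∠GJN = 126°  [linear pair at J on QN]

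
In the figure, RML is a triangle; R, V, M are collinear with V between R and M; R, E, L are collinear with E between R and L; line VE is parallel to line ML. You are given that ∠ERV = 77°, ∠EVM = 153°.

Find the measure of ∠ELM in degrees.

1. ∠EVR = 27°  [linear pair at V on RM]
2. ∠REV = 76°  [△RVE]
3. ∠LEV = 104°  [linear pair at E on RL]
4. ∠ELM = 76°  [VE∥ML, co-interior at L–E]

∠ELM = 76°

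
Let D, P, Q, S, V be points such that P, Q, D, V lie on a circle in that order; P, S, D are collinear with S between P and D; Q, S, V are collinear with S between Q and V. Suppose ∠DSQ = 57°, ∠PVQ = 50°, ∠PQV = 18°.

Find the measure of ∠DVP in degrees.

∠DVP = 89°

1. ∠PSV = 57°  [vertical angles at S]
2. ∠DPV = 73°  [△PSV]
3. ∠PDV = 18°  [same arc PV]
4. ∠DVP = 89°  [△PDV]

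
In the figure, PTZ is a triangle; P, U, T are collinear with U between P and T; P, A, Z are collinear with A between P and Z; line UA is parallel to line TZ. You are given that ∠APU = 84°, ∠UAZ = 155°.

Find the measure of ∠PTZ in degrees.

1. ∠PAU = 25°  [linear pair at A on PZ]
2. ∠AUP = 71°  [△PUA]
3. ∠PTZ = 71°  [UA∥TZ, corresponding at U]

∠PTZ = 71°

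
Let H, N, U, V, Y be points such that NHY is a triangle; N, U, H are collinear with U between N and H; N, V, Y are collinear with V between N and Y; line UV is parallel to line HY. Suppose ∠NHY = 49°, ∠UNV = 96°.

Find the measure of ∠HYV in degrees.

1. ∠NUV = 49°  [UV∥HY, corresponding at U]
2. ∠NVU = 35°  [△NUV]
3. ∠UVY = 145°  [linear pair at V on NY]
4. ∠HYV = 35°  [UV∥HY, co-interior at Y–V]

∠HYV = 35°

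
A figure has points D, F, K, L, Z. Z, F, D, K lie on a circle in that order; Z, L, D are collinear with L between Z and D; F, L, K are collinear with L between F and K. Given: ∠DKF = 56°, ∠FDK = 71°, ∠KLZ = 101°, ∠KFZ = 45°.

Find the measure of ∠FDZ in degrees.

∠FDZ = 26°

1. ∠DFK = 53°  [△FDK]
2. ∠DLF = 101°  [vertical angles at L]
3. ∠FDZ = 26°  [△FLD]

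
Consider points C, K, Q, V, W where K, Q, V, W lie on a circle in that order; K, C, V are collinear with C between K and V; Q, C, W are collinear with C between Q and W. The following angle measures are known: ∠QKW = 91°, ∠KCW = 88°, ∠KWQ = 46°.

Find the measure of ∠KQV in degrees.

1. ∠KQW = 43°  [△KQW]
2. ∠VKW = 46°  [△KCW]
3. ∠KVW = 43°  [same arc KW]
4. ∠KWV = 91°  [△KVW]
5. ∠KQV = 89°  [cyclic KQVW, opposite ∠Q+∠W]

∠KQV = 89°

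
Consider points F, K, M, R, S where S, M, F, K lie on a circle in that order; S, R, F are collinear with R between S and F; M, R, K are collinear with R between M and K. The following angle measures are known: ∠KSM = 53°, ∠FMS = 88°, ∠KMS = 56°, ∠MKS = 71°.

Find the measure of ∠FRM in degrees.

1. ∠FKS = 92°  [cyclic SMFK, opposite ∠M+∠K]
2. ∠KFS = 56°  [same arc SK]
3. ∠MFS = 71°  [same arc SM]
4. ∠FSK = 32°  [△SFK]
5. ∠FMK = 32°  [same arc FK]
6. ∠FRM = 77°  [△MRF]

∠FRM = 77°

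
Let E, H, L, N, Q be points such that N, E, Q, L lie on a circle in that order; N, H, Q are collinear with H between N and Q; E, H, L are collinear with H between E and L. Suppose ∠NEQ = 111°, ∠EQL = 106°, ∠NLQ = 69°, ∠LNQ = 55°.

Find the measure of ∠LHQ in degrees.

1. ∠LQN = 56°  [△NQL]
2. ∠LEQ = 55°  [same arc QL]
3. ∠ELQ = 19°  [△EQL]
4. ∠LHQ = 105°  [△QHL]

∠LHQ = 105°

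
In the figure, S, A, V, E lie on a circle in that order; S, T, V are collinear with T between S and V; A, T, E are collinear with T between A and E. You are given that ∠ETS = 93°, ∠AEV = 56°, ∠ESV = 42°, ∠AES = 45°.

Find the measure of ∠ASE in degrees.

1. ∠ATV = 93°  [vertical angles at T]
2. ∠ASV = 56°  [same arc AV]
3. ∠ATS = 87°  [linear pair at T on SV]
4. ∠EAS = 37°  [△STA]
5. ∠ASE = 98°  [△SAE]

∠ASE = 98°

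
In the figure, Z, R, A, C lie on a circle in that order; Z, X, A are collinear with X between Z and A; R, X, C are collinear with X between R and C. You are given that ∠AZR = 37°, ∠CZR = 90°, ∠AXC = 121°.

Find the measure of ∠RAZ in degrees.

∠RAZ = 68°

1. ∠ACR = 37°  [same arc RA]
2. ∠CAR = 90°  [cyclic ZRAC, opposite ∠Z+∠A]
3. ∠RXZ = 121°  [vertical angles at X]
4. ∠ARC = 53°  [△RAC]
5. ∠AXR = 59°  [linear pair at X on ZA]
6. ∠RAZ = 68°  [△RXA]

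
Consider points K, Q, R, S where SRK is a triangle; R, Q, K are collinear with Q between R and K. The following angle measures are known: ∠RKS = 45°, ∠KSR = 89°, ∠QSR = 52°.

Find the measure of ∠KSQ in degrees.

∠KSQ = 37°

1. ∠KRS = 46°  [△SRK]
2. ∠QKS = 45°  [Q on ray KR]
3. ∠QRS = 46°  [Q on ray RK]
4. ∠RQS = 82°  [△SRQ]
5. ∠KQS = 98°  [linear pair at Q on RK]
6. ∠KSQ = 37°  [△SQK]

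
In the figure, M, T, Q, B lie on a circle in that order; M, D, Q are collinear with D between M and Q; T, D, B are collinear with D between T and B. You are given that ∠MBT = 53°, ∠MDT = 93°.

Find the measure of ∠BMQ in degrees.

1. ∠MQT = 53°  [same arc MT]
2. ∠QDT = 87°  [linear pair at D on MQ]
3. ∠BTQ = 40°  [△TDQ]
4. ∠BMQ = 40°  [same arc QB]

∠BMQ = 40°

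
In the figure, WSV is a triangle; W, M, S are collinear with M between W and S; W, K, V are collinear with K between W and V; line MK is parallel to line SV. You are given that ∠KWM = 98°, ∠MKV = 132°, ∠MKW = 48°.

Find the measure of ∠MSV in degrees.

1. ∠KMW = 34°  [△WMK]
2. ∠KMS = 146°  [linear pair at M on WS]
3. ∠MSV = 34°  [MK∥SV, co-interior at S–M]

∠MSV = 34°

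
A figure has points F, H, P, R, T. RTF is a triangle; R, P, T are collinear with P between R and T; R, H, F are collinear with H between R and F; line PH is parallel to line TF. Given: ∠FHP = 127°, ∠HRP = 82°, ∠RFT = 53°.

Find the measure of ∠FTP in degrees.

1. ∠FRT = 82°  [P on RT, H on RF]
2. ∠FTR = 45°  [△RTF]
3. ∠FTP = 45°  [P on ray TR]

∠FTP = 45°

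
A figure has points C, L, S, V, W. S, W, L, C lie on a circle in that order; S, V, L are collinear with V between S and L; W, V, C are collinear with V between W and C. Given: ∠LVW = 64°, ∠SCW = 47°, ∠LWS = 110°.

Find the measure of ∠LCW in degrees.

∠LCW = 23°

1. ∠SLW = 47°  [same arc SW]
2. ∠LSW = 23°  [△SWL]
3. ∠LCW = 23°  [same arc WL]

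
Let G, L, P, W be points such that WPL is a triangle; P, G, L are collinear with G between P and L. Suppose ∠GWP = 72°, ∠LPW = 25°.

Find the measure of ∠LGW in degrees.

1. ∠GPW = 25°  [G on ray PL]
2. ∠PGW = 83°  [△WPG]
3. ∠LGW = 97°  [linear pair at G on PL]

∠LGW = 97°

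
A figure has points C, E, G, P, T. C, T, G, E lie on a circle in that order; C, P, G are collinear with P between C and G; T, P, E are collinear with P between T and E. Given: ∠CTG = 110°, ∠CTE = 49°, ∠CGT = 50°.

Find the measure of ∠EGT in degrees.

1. ∠CEG = 70°  [cyclic CTGE, opposite ∠T+∠E]
2. ∠GCT = 20°  [△CTG]
3. ∠CGE = 49°  [same arc CE]
4. ∠ECG = 61°  [△CGE]
5. ∠GET = 20°  [same arc TG]
6. ∠ETG = 61°  [same arc GE]
7. ∠EGT = 99°  [△TGE]

∠EGT = 99°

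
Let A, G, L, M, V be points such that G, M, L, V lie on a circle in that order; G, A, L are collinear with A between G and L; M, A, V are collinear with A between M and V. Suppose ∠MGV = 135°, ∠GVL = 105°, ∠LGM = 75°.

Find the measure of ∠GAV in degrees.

1. ∠MLV = 45°  [cyclic GMLV, opposite ∠G+∠L]
2. ∠GML = 75°  [cyclic GMLV, opposite ∠M+∠V]
3. ∠LVM = 75°  [same arc ML]
4. ∠GLM = 30°  [△GML]
5. ∠LMV = 60°  [△MLV]
6. ∠GVM = 30°  [same arc GM]
7. ∠LGV = 60°  [same arc LV]
8. ∠GAV = 90°  [△GAV]

∠GAV = 90°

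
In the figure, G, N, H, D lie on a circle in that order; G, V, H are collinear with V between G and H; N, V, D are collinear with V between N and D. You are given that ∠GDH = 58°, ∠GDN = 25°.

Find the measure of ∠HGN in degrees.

∠HGN = 33°

1. ∠GNH = 122°  [cyclic GNHD, opposite ∠N+∠D]
2. ∠GHN = 25°  [same arc GN]
3. ∠HGN = 33°  [△GNH]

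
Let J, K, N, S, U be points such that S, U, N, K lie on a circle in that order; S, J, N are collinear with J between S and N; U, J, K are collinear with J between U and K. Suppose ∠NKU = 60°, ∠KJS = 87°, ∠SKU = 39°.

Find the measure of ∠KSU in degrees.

∠KSU = 114°

1. ∠NSU = 60°  [same arc UN]
2. ∠NJU = 87°  [vertical angles at J]
3. ∠SJU = 93°  [linear pair at J on SN]
4. ∠KUS = 27°  [△SJU]
5. ∠KSU = 114°  [△SUK]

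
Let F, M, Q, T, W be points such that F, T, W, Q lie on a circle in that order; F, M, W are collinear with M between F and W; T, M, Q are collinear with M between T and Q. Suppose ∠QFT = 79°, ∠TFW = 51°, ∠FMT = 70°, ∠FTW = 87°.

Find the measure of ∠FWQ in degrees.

∠FWQ = 59°

1. ∠TQW = 51°  [same arc TW]
2. ∠QMW = 70°  [vertical angles at M]
3. ∠FWQ = 59°  [△WMQ]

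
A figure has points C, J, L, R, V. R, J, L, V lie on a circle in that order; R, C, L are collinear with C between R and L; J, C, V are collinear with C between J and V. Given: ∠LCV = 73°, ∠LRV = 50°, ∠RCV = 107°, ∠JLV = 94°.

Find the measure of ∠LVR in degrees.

1. ∠LJV = 50°  [same arc LV]
2. ∠JVL = 36°  [△JLV]
3. ∠RLV = 71°  [△LCV]
4. ∠LVR = 59°  [△RLV]

∠LVR = 59°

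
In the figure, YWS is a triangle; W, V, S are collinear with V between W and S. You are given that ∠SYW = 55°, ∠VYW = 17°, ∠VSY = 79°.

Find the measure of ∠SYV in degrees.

∠SYV = 38°

1. ∠WSY = 79°  [V on ray SW]
2. ∠SWY = 46°  [△YWS]
3. ∠VWY = 46°  [V on ray WS]
4. ∠WVY = 117°  [△YWV]
5. ∠SVY = 63°  [linear pair at V on WS]
6. ∠SYV = 38°  [△YVS]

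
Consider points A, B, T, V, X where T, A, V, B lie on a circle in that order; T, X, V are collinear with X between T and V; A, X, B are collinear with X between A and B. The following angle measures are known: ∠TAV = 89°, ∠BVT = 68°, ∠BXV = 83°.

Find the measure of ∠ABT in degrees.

∠ABT = 62°

1. ∠TBV = 91°  [cyclic TAVB, opposite ∠A+∠B]
2. ∠BTV = 21°  [△TVB]
3. ∠BXT = 97°  [linear pair at X on TV]
4. ∠ABT = 62°  [△TXB]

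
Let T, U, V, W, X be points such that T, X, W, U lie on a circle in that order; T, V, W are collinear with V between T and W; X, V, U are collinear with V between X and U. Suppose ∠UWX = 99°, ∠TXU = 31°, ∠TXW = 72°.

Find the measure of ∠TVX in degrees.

∠TVX = 109°

1. ∠UTX = 81°  [cyclic TXWU, opposite ∠T+∠W]
2. ∠TUX = 68°  [△TXU]
3. ∠TWX = 68°  [same arc TX]
4. ∠WTX = 40°  [△TXW]
5. ∠TVX = 109°  [△TVX]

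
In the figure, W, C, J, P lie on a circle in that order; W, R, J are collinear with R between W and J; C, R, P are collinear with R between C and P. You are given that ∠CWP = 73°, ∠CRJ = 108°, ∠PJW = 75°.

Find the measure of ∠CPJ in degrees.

∠CPJ = 33°

1. ∠PRW = 108°  [vertical angles at R]
2. ∠JRP = 72°  [linear pair at R on WJ]
3. ∠CPJ = 33°  [△JRP]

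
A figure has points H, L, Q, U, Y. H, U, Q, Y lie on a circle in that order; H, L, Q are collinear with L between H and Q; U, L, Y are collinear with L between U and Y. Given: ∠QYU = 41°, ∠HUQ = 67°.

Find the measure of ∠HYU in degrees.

1. ∠QHU = 41°  [same arc UQ]
2. ∠HQU = 72°  [△HUQ]
3. ∠HYU = 72°  [same arc HU]

∠HYU = 72°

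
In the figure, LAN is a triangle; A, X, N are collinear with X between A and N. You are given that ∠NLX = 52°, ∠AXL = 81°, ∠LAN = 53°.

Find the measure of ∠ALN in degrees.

∠ALN = 98°

1. ∠LXN = 99°  [linear pair at X on AN]
2. ∠LNX = 29°  [△LXN]
3. ∠ANL = 29°  [X on ray NA]
4. ∠ALN = 98°  [△LAN]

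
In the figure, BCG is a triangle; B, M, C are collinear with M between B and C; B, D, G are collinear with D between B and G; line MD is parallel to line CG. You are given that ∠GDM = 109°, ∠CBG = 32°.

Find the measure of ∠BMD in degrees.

∠BMD = 77°

1. ∠BDM = 71°  [linear pair at D on BG]
2. ∠DBM = 32°  [M on BC, D on BG]
3. ∠BMD = 77°  [△BMD]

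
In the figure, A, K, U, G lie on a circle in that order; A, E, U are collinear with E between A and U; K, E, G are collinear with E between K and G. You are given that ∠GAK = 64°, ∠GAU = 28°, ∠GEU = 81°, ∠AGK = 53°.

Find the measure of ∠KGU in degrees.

∠KGU = 36°

1. ∠GUK = 116°  [cyclic AKUG, opposite ∠A+∠U]
2. ∠GKU = 28°  [same arc UG]
3. ∠KGU = 36°  [△KUG]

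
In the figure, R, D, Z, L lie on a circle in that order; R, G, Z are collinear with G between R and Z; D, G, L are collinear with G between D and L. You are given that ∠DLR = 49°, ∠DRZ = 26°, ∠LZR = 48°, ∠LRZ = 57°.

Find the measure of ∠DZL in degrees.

1. ∠DLZ = 26°  [same arc DZ]
2. ∠LDZ = 57°  [same arc ZL]
3. ∠DZL = 97°  [△DZL]

∠DZL = 97°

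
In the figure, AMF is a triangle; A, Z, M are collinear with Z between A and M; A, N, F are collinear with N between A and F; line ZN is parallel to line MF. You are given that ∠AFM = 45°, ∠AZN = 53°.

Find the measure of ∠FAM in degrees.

1. ∠ANZ = 45°  [ZN∥MF, corresponding at N]
2. ∠NAZ = 82°  [△AZN]
3. ∠FAM = 82°  [Z on AM, N on AF]

∠FAM = 82°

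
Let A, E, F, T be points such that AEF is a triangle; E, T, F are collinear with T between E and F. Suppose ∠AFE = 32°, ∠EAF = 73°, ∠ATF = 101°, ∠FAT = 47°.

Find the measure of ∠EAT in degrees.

∠EAT = 26°

1. ∠AEF = 75°  [△AEF]
2. ∠ATE = 79°  [linear pair at T on EF]
3. ∠AET = 75°  [T on ray EF]
4. ∠EAT = 26°  [△AET]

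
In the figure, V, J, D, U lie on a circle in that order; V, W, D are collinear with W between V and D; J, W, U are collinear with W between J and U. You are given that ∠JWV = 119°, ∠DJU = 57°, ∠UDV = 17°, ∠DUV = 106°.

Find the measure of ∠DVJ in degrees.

1. ∠DWJ = 61°  [linear pair at W on VD]
2. ∠JDV = 62°  [△JWD]
3. ∠DJV = 74°  [cyclic VJDU, opposite ∠J+∠U]
4. ∠DVJ = 44°  [△VJD]

∠DVJ = 44°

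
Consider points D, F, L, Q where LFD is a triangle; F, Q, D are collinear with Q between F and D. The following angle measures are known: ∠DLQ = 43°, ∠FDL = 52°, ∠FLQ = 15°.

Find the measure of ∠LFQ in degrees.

1. ∠LDQ = 52°  [Q on ray DF]
2. ∠DQL = 85°  [△LQD]
3. ∠FQL = 95°  [linear pair at Q on FD]
4. ∠LFQ = 70°  [△LFQ]

∠LFQ = 70°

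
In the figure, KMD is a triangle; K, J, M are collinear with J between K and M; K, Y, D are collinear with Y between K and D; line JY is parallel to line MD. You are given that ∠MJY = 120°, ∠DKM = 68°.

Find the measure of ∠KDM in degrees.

1. ∠KJY = 60°  [linear pair at J on KM]
2. ∠JKY = 68°  [J on KM, Y on KD]
3. ∠JYK = 52°  [△KJY]
4. ∠KDM = 52°  [JY∥MD, corresponding at Y]

∠KDM = 52°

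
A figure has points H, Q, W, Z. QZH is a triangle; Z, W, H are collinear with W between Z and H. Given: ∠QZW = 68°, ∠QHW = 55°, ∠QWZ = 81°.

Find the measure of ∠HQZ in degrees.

1. ∠HZQ = 68°  [W on ray ZH]
2. ∠QHZ = 55°  [W on ray HZ]
3. ∠HQZ = 57°  [△QZH]

∠HQZ = 57°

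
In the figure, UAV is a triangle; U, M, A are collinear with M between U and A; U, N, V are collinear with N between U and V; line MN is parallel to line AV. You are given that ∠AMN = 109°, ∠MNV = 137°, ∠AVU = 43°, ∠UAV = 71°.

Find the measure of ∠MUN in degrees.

1. ∠NMU = 71°  [linear pair at M on UA]
2. ∠MNU = 43°  [linear pair at N on UV]
3. ∠MUN = 66°  [△UMN]

∠MUN = 66°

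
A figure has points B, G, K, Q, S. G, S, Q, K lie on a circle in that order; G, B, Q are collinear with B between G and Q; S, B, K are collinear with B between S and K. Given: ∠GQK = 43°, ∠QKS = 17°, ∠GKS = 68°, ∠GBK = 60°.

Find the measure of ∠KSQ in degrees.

∠KSQ = 52°

1. ∠GQS = 68°  [same arc GS]
2. ∠QBS = 60°  [vertical angles at B]
3. ∠KSQ = 52°  [△SBQ]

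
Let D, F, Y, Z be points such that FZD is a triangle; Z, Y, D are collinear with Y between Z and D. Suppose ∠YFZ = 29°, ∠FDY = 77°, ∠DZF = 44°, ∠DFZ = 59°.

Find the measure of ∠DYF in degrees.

1. ∠FZY = 44°  [Y on ray ZD]
2. ∠FYZ = 107°  [△FZY]
3. ∠DYF = 73°  [linear pair at Y on ZD]

∠DYF = 73°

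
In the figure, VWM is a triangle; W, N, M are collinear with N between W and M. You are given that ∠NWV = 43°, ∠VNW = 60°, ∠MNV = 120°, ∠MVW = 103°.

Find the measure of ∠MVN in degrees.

1. ∠MWV = 43°  [N on ray WM]
2. ∠VMW = 34°  [△VWM]
3. ∠NMV = 34°  [N on ray MW]
4. ∠MVN = 26°  [△VNM]

∠MVN = 26°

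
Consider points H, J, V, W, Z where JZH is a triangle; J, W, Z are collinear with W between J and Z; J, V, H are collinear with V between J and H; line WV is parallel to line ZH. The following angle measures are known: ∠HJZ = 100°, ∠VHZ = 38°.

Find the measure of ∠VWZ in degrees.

∠VWZ = 138°

1. ∠JHZ = 38°  [V on ray HJ]
2. ∠HZJ = 42°  [△JZH]
3. ∠JWV = 42°  [WV∥ZH, corresponding at W]
4. ∠VWZ = 138°  [linear pair at W on JZ]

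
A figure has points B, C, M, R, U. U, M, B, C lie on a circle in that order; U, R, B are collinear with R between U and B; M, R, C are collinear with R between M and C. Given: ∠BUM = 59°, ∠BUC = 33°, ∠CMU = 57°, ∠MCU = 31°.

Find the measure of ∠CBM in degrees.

1. ∠BCM = 59°  [same arc MB]
2. ∠BMC = 33°  [same arc BC]
3. ∠CBM = 88°  [△MBC]

∠CBM = 88°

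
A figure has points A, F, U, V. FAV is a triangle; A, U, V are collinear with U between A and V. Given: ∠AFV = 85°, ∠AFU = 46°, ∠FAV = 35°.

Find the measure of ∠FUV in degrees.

1. ∠FAU = 35°  [U on ray AV]
2. ∠AUF = 99°  [△FAU]
3. ∠FUV = 81°  [linear pair at U on AV]

∠FUV = 81°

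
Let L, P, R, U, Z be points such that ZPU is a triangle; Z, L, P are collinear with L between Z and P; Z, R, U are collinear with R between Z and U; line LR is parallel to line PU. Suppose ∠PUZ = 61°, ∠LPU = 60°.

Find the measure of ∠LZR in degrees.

∠LZR = 59°

1. ∠UPZ = 60°  [L on ray PZ]
2. ∠PZU = 59°  [△ZPU]
3. ∠LZR = 59°  [L on ZP, R on ZU]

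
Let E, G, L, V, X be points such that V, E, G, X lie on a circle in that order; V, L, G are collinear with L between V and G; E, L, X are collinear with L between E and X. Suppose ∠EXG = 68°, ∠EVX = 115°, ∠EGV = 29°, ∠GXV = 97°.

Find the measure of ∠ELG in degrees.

∠ELG = 104°

1. ∠EGX = 65°  [cyclic VEGX, opposite ∠V+∠G]
2. ∠GEX = 47°  [△EGX]
3. ∠ELG = 104°  [△ELG]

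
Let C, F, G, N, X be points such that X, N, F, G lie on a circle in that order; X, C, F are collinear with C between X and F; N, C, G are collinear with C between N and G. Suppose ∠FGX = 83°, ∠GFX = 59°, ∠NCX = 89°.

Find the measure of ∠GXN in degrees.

1. ∠FNX = 97°  [cyclic XNFG, opposite ∠N+∠G]
2. ∠GNX = 59°  [same arc XG]
3. ∠FXN = 32°  [△XCN]
4. ∠NFX = 51°  [△XNF]
5. ∠NGX = 51°  [same arc XN]
6. ∠GXN = 70°  [△XNG]

∠GXN = 70°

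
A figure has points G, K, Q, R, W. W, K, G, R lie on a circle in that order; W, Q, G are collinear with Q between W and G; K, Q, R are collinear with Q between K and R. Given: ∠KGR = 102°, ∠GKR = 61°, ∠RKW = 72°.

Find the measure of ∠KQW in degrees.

∠KQW = 91°

1. ∠GRK = 17°  [△KGR]
2. ∠GWK = 17°  [same arc KG]
3. ∠KQW = 91°  [△WQK]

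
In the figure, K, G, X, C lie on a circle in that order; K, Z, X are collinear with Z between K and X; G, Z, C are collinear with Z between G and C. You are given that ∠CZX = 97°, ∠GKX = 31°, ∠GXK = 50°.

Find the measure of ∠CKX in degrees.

∠CKX = 47°

1. ∠CZK = 83°  [linear pair at Z on KX]
2. ∠GCK = 50°  [same arc KG]
3. ∠CKX = 47°  [△KZC]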